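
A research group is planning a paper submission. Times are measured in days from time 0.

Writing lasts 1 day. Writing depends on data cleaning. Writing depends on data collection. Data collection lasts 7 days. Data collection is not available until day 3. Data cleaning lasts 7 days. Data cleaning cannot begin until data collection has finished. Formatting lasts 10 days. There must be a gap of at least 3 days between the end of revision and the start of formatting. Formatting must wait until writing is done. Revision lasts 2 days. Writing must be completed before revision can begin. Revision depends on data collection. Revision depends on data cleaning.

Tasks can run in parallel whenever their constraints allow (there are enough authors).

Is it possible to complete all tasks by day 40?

Yes

Data collection cannot begin until its own release at day 3. It runs from day 3 to 3 + 7 = day 10.
Data cleaning waits on data collection (finishes day 10), so it starts at day 10 and finishes at 10 + 7 = day 17.
Writing cannot start until data cleaning (finishes day 17); data collection (finishes day 10). The controlling bound is day 17, so writing finishes at 17 + 1 = day 18.
Revision has to wait for writing (finishes day 18); data collection (finishes day 10); data cleaning (finishes day 17). The latest of these is day 18, so revision runs day 18 to 18 + 2 = day 20.
Formatting cannot start until revision (finishes day 20, plus 3-day gap → day 23); writing (finishes day 18). The controlling bound is day 23, so formatting finishes at 23 + 10 = day 33.
Every task is finished by day 33, which is no later than the deadline of 40, so the schedule is feasible.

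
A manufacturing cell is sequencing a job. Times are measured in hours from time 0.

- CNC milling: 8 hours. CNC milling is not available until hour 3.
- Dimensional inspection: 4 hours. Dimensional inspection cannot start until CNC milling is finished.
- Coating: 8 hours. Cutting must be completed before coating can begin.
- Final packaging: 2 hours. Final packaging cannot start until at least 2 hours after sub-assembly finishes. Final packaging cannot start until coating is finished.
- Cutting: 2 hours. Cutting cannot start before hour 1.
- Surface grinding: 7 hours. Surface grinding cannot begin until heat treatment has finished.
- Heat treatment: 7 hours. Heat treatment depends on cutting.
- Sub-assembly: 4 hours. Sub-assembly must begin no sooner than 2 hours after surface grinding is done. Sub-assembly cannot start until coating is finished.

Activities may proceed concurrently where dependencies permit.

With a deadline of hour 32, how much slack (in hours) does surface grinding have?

Cutting waits on its own release at hour 1, so it starts at hour 1 and finishes at 1 + 2 = hour 3.
Heat treatment waits on cutting (finishes hour 3), so it starts at hour 3 and finishes at 3 + 7 = hour 10.
After heat treatment (finishes hour 10), surface grinding can start at hour 10 and finishes at hour 17.

Working backward from the deadline:
To finish by hour 32, final packaging (duration 2) must start no later than hour 30.
Sub-assembly feeds into final packaging (must start by hour 30, minus 2-hour gap → hour 28); so sub-assembly must finish by hour 28 and therefore start by hour 24.
Surface grinding has to be done before sub-assembly (must start by hour 24, minus 2-hour gap → hour 22). That means finishing by hour 22, i.e. starting by 22 − 7 = hour 15.
So surface grinding can start as early as hour 10 and as late as hour 15, giving 15 − 10 = 5 hours of slack.

5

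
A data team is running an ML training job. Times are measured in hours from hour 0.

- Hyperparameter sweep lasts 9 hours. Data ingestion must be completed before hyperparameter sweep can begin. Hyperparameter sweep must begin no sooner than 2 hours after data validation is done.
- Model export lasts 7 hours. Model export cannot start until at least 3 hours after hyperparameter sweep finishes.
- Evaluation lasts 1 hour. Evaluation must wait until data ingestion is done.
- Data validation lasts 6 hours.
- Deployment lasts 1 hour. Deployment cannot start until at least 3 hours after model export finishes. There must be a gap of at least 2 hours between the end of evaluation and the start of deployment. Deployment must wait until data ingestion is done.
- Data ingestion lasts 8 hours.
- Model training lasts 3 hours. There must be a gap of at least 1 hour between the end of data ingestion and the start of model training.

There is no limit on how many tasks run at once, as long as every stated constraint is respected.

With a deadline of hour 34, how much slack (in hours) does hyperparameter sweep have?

3

Data validation can start immediately at hour 0; it finishes at hour 6.
Data ingestion can start immediately at hour 0; it finishes at hour 8.
Hyperparameter sweep cannot start until data ingestion (finishes hour 8); data validation (finishes hour 6, plus 2-hour gap → hour 8). The controlling bound is hour 8, so hyperparameter sweep finishes at 8 + 9 = hour 17.

Working backward from the deadline:
Deployment has no dependents, so it just needs to finish by hour 34. Starting by 34 − 1 = hour 33 achieves that.
Model export must finish before deployment (must start by hour 33, minus 3-hour gap → hour 30). With a 7-hour duration, model export must start by 30 − 7 = hour 23.
Hyperparameter sweep has to be done before model export (must start by hour 23, minus 3-hour gap → hour 20). That means finishing by hour 20, i.e. starting by 20 − 9 = hour 11.
So hyperparameter sweep can start as early as hour 8 and as late as hour 11, giving 11 − 8 = 3 hours of slack.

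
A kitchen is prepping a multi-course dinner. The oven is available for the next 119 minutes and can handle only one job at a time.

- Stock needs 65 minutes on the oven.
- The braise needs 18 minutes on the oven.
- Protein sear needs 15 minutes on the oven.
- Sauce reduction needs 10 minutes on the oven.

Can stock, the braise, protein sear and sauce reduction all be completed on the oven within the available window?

Yes

Running back to back, the jobs need 65 + 18 + 15 + 10 = 108 minutes on the oven.
Since 108 ≤ 119, they fit within the window.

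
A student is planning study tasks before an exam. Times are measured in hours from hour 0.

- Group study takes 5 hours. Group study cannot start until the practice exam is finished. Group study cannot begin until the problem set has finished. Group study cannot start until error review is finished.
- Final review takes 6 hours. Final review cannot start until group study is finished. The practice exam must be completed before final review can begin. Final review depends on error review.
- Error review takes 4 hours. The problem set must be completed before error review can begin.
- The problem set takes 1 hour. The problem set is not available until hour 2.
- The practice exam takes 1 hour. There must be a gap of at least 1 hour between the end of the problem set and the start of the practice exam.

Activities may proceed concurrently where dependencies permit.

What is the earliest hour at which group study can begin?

7

The problem set cannot begin until its own release at hour 2. It runs from hour 2 to 2 + 1 = hour 3.
Error review waits on the problem set (finishes hour 3), so it starts at hour 3 and finishes at 3 + 4 = hour 7.
After the problem set (finishes hour 3, plus 1-hour gap → hour 4), the practice exam can start at hour 4 and finishes at hour 5.
Group study waits on the practice exam (finishes hour 5); the problem set (finishes hour 3); error review (finishes hour 7). The latest of these is hour 7, which is the earliest group study can start.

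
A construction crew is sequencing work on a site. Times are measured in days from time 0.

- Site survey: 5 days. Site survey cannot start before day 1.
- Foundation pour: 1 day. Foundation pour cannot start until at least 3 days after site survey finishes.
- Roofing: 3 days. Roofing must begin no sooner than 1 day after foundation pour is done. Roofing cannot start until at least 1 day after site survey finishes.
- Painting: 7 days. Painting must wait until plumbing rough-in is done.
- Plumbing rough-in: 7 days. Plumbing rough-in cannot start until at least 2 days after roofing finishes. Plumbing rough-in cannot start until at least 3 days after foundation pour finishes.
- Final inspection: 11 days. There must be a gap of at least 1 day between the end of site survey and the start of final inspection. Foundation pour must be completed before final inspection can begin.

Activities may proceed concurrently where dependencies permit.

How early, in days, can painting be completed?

30

Site survey cannot begin until its own release at day 1. It runs from day 1 to 1 + 5 = day 6.
After site survey (finishes day 6, plus 3-day gap → day 9), foundation pour can start at day 9 and finishes at day 10.
Roofing cannot start until foundation pour (finishes day 10, plus 1-day gap → day 11); site survey (finishes day 6, plus 1-day gap → day 7). The controlling bound is day 11, so roofing finishes at 11 + 3 = day 14.
Plumbing rough-in has to wait for roofing (finishes day 14, plus 2-day gap → day 16); foundation pour (finishes day 10, plus 3-day gap → day 13). The latest of these is day 16, so plumbing rough-in runs day 16 to 16 + 7 = day 23.
After plumbing rough-in (finishes day 23), painting can start at day 23 and finishes at day 30.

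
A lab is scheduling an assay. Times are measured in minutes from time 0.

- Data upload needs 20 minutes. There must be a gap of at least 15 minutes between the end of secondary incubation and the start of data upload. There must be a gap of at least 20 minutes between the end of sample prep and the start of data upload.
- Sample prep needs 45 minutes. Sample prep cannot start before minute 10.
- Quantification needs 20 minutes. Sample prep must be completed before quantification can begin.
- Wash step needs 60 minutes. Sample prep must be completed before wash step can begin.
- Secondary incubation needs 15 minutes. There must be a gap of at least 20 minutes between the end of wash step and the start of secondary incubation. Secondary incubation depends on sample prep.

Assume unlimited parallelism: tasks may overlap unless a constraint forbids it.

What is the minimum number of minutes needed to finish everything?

After its own release at minute 10, sample prep can start at minute 10 and finishes at minute 55.
After sample prep (finishes minute 55), quantification can start at minute 55 and finishes at minute 75.
After sample prep (finishes minute 55), wash step can start at minute 55 and finishes at minute 115.
For secondary incubation: wash step (finishes minute 115, plus 20-minute gap → minute 135); sample prep (finishes minute 55). Taking the maximum gives a start of minute 135, and it finishes at 135 + 15 = minute 150.
Data upload has to wait for secondary incubation (finishes minute 150, plus 15-minute gap → minute 165); sample prep (finishes minute 55, plus 20-minute gap → minute 75). The latest of these is minute 165, so data upload runs minute 165 to 165 + 20 = minute 185.
All tasks are finished once the last one completes. Finish times: Sample prep at 55, Wash step at 115, Secondary incubation at 150, Quantification at 75, Data upload at 185. The latest is minute 185.

185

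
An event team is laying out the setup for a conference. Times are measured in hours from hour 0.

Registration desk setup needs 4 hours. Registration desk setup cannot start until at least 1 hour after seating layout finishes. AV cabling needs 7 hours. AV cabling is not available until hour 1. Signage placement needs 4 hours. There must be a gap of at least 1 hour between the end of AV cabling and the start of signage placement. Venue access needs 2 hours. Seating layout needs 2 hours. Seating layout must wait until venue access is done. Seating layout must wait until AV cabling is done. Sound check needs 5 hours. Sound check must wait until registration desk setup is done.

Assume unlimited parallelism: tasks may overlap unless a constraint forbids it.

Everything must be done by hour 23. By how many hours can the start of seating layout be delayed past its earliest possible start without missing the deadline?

After its own release at hour 1, AV cabling can start at hour 1 and finishes at hour 8.
Venue access can start immediately at hour 0; it finishes at hour 2.
Seating layout cannot start until venue access (finishes hour 2); AV cabling (finishes hour 8). The controlling bound is hour 8, so seating layout finishes at 8 + 2 = hour 10.

Working backward from the deadline:
Sound check must finish by hour 23; it takes 5 hours, so it must start by 23 − 5 = hour 18.
Registration desk setup must finish before sound check (must start by hour 18). With a 4-hour duration, registration desk setup must start by 18 − 4 = hour 14.
Since registration desk setup (must start by hour 14, minus 1-hour gap → hour 13) depends on it, seating layout must finish by hour 13. Backing off its 2-hour duration gives a latest start of hour 11.
So seating layout can start as early as hour 8 and as late as hour 11, giving 11 − 8 = 3 hours of slack.

3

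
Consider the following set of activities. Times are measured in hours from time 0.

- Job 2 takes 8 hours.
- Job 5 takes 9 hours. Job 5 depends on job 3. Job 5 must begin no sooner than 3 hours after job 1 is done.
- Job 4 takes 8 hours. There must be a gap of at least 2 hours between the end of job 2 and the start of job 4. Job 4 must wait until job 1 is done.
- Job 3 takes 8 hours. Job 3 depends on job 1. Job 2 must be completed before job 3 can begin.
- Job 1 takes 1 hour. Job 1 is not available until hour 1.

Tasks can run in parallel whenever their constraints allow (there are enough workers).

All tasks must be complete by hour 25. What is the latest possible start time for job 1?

Job 5 has no dependents, so it just needs to finish by hour 25. Starting by 25 − 9 = hour 16 achieves that.
Since job 5 (must start by hour 16) depends on it, job 3 must finish by hour 16. Backing off its 8-hour duration gives a latest start of hour 8.
Nothing follows job 4; the deadline of hour 25 is its only limit. It must start by 25 − 8 = hour 17.
Job 1 has several dependents: job 3 (must start by hour 8); job 4 (must start by hour 17); job 5 (must start by hour 16, minus 3-hour gap → hour 13). The earliest of those limits is hour 8, so job 1 must start by 8 − 1 = hour 7.

7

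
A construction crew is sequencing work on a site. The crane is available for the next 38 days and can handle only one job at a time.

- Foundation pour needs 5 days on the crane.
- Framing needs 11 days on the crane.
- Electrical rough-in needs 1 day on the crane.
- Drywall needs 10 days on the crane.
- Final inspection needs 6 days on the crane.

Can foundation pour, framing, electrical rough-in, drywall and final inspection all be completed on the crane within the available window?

Yes

Running back to back, the jobs need 5 + 11 + 1 + 10 + 6 = 33 days on the crane.
Since 33 ≤ 38, they fit within the window.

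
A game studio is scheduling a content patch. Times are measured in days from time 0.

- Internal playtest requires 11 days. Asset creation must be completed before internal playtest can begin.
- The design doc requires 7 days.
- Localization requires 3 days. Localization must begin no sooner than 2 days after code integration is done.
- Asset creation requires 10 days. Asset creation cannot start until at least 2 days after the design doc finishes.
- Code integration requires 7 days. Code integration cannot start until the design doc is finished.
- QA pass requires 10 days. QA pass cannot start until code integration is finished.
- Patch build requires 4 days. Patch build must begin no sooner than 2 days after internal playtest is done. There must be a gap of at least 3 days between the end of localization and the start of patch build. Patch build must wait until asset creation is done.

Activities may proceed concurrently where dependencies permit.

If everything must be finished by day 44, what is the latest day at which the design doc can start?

8

Nothing follows patch build; the deadline of day 44 is its only limit. It must start by 44 − 4 = day 40.
Internal playtest feeds into patch build (must start by day 40, minus 2-day gap → day 38); so internal playtest must finish by day 38 and therefore start by day 27.
Asset creation feeds internal playtest (must start by day 27); patch build (must start by day 40). Taking the minimum, asset creation must finish by day 27 and start by 27 − 10 = day 17.
Localization feeds into patch build (must start by day 40, minus 3-day gap → day 37); so localization must finish by day 37 and therefore start by day 34.
To finish by day 44, QA pass (duration 10) must start no later than day 34.
Code integration has several dependents: localization (must start by day 34, minus 2-day gap → day 32); QA pass (must start by day 34). The earliest of those limits is day 32, so code integration must start by 32 − 7 = day 25.
The design doc must finish in time for asset creation (must start by day 17, minus 2-day gap → day 15); code integration (must start by day 25). The tightest is day 15, so the design doc must start by 15 − 7 = day 8.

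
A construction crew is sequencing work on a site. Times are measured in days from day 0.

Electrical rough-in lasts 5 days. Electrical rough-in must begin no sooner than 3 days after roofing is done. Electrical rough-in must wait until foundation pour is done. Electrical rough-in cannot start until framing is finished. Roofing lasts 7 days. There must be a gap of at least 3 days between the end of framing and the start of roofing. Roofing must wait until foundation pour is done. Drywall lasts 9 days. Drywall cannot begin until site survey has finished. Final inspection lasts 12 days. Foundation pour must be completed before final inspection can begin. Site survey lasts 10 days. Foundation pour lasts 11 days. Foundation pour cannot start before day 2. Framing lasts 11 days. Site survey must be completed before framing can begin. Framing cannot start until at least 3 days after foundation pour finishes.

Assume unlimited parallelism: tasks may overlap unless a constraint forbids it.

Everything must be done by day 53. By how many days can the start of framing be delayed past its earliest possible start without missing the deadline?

8

Foundation pour cannot begin until its own release at day 2. It runs from day 2 to 2 + 11 = day 13.
Site survey can start immediately at day 0; it finishes at day 10.
For framing: site survey (finishes day 10); foundation pour (finishes day 13, plus 3-day gap → day 16). Taking the maximum gives a start of day 16, and it finishes at 16 + 11 = day 27.

Working backward from the deadline:
To finish by day 53, electrical rough-in (duration 5) must start no later than day 48.
Roofing must finish before electrical rough-in (must start by day 48, minus 3-day gap → day 45). With a 7-day duration, roofing must start by 45 − 7 = day 38.
Framing has several dependents: roofing (must start by day 38, minus 3-day gap → day 35); electrical rough-in (must start by day 48). The earliest of those limits is day 35, so framing must start by 35 − 11 = day 24.
So framing can start as early as day 16 and as late as day 24, giving 24 − 16 = 8 days of slack.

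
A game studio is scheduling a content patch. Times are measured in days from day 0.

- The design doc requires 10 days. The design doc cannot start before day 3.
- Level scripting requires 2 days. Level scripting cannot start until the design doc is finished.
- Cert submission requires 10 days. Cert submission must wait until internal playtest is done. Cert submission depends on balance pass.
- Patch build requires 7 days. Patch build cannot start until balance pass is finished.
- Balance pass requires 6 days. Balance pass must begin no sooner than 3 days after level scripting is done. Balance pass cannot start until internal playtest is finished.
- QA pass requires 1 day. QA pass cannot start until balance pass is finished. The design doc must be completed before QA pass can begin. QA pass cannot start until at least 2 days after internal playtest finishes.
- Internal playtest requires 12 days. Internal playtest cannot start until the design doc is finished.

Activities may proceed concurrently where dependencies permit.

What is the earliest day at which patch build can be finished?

After its own release at day 3, the design doc can start at day 3 and finishes at day 13.
Internal playtest waits on the design doc (finishes day 13), so it starts at day 13 and finishes at 13 + 12 = day 25.
Level scripting cannot begin until the design doc (finishes day 13). It runs from day 13 to 13 + 2 = day 15.
For balance pass: level scripting (finishes day 15, plus 3-day gap → day 18); internal playtest (finishes day 25). Taking the maximum gives a start of day 25, and it finishes at 25 + 6 = day 31.
After balance pass (finishes day 31), patch build can start at day 31 and finishes at day 38.

38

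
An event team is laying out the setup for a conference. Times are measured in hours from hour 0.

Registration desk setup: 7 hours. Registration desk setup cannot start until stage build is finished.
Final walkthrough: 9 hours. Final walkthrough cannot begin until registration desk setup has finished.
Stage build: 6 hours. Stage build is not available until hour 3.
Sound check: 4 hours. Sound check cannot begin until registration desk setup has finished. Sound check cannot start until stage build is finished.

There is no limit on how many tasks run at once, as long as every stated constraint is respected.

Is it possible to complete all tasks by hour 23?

Stage build waits on its own release at hour 3, so it starts at hour 3 and finishes at 3 + 6 = hour 9.
Registration desk setup cannot begin until stage build (finishes hour 9). It runs from hour 9 to 9 + 7 = hour 16.
After registration desk setup (finishes hour 16), final walkthrough can start at hour 16 and finishes at hour 25.
Sound check has to wait for registration desk setup (finishes hour 16); stage build (finishes hour 9). The latest of these is hour 16, so sound check runs hour 16 to 16 + 4 = hour 20.
The earliest everything can be done is hour 25, which is after the deadline of 23, so it is not possible.

No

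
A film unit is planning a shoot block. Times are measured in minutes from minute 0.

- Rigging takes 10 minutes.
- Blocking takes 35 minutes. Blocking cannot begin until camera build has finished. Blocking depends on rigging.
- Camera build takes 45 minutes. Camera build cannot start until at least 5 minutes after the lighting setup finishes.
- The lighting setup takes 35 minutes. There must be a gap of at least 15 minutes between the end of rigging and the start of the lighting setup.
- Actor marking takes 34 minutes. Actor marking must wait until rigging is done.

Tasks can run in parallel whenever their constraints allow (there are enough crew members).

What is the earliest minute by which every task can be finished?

145

Nothing blocks rigging, so it runs from minute 0 to minute 10.
Actor marking cannot begin until rigging (finishes minute 10). It runs from minute 10 to 10 + 34 = minute 44.
The lighting setup cannot begin until rigging (finishes minute 10, plus 15-minute gap → minute 25). It runs from minute 25 to 25 + 35 = minute 60.
Camera build cannot begin until the lighting setup (finishes minute 60, plus 5-minute gap → minute 65). It runs from minute 65 to 65 + 45 = minute 110.
Blocking has to wait for camera build (finishes minute 110); rigging (finishes minute 10). The latest of these is minute 110, so blocking runs minute 110 to 110 + 35 = minute 145.
All tasks are finished once the last one completes. Finish times: Rigging at 10, The lighting setup at 60, Camera build at 110, Blocking at 145, Actor marking at 44. The latest is minute 145.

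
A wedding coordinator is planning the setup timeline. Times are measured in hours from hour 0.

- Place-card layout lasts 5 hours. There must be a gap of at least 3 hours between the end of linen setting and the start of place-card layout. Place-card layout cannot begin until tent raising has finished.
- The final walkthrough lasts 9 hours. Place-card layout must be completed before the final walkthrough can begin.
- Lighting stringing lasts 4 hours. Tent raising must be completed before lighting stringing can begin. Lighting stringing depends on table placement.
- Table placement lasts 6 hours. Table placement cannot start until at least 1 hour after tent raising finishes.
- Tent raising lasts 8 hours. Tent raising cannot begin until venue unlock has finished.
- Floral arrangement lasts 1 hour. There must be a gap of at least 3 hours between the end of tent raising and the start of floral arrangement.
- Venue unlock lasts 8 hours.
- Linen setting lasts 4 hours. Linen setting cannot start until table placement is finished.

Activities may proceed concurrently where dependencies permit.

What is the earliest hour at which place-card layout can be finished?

35

Venue unlock has no prerequisites, so it starts at hour 0 and finishes at hour 8.
Tent raising waits on venue unlock (finishes hour 8), so it starts at hour 8 and finishes at 8 + 8 = hour 16.
Table placement waits on tent raising (finishes hour 16, plus 1-hour gap → hour 17), so it starts at hour 17 and finishes at 17 + 6 = hour 23.
After table placement (finishes hour 23), linen setting can start at hour 23 and finishes at hour 27.
Place-card layout needs all of linen setting (finishes hour 27, plus 3-hour gap → hour 30); tent raising (finishes hour 16). That puts its earliest start at hour 30; it finishes at 30 + 5 = hour 35.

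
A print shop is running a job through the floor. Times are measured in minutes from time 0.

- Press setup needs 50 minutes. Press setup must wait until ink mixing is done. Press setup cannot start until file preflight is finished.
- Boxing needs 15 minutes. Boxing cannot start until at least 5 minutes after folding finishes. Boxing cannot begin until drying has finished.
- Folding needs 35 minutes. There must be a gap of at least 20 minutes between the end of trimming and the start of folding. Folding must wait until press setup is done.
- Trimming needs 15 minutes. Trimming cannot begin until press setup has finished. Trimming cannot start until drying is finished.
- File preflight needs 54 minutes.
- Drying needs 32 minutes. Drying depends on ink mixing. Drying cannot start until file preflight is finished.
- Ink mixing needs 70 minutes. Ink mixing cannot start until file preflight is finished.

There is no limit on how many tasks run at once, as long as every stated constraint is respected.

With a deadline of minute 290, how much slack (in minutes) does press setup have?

Nothing blocks file preflight, so it runs from minute 0 to minute 54.
Ink mixing waits on file preflight (finishes minute 54), so it starts at minute 54 and finishes at 54 + 70 = minute 124.
Press setup needs all of ink mixing (finishes minute 124); file preflight (finishes minute 54). That puts its earliest start at minute 124; it finishes at 124 + 50 = minute 174.

Working backward from the deadline:
To finish by minute 290, boxing (duration 15) must start no later than minute 275.
Folding must finish before boxing (must start by minute 275, minus 5-minute gap → minute 270). With a 35-minute duration, folding must start by 270 − 35 = minute 235.
Trimming must finish before folding (must start by minute 235, minus 20-minute gap → minute 215). With a 15-minute duration, trimming must start by 215 − 15 = minute 200.
Press setup has several dependents: trimming (must start by minute 200); folding (must start by minute 235). The earliest of those limits is minute 200, so press setup must start by 200 − 50 = minute 150.
So press setup can start as early as minute 124 and as late as minute 150, giving 150 − 124 = 26 minutes of slack.

26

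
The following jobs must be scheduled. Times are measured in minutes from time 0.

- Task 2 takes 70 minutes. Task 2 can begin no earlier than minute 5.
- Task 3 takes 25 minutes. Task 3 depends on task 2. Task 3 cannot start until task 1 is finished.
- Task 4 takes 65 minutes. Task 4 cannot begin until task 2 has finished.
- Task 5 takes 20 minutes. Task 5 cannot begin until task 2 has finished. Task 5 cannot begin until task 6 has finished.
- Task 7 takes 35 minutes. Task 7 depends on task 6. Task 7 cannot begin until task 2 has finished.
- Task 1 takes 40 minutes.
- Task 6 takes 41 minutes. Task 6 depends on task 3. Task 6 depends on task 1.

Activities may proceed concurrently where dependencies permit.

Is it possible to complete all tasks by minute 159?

Task 2 waits on its own release at minute 5, so it starts at minute 5 and finishes at 5 + 70 = minute 75.
Task 4 cannot begin until task 2 (finishes minute 75). It runs from minute 75 to 75 + 65 = minute 140.
Task 1 can start immediately at minute 0; it finishes at minute 40.
Task 3 cannot start until task 2 (finishes minute 75); task 1 (finishes minute 40). The controlling bound is minute 75, so task 3 finishes at 75 + 25 = minute 100.
Task 6 needs all of task 3 (finishes minute 100); task 1 (finishes minute 40). That puts its earliest start at minute 100; it finishes at 100 + 41 = minute 141.
Task 7 has to wait for task 6 (finishes minute 141); task 2 (finishes minute 75). The latest of these is minute 141, so task 7 runs minute 141 to 141 + 35 = minute 176.
Task 5 cannot start until task 2 (finishes minute 75); task 6 (finishes minute 141). The controlling bound is minute 141, so task 5 finishes at 141 + 20 = minute 161.
The earliest everything can be done is minute 176, which is after the deadline of 159, so it is not possible.

No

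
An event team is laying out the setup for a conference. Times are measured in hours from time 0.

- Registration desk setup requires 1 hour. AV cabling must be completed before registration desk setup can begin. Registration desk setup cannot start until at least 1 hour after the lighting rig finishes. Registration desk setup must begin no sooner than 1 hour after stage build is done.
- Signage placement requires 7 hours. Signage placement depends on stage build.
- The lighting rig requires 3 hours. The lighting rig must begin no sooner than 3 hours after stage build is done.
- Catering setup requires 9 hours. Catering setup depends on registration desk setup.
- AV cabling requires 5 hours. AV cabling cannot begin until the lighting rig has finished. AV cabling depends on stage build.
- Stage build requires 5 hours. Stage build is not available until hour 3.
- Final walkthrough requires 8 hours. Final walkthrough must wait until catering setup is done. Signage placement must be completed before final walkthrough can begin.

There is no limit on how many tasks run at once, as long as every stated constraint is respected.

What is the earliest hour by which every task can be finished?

Stage build cannot begin until its own release at hour 3. It runs from hour 3 to 3 + 5 = hour 8.
Signage placement cannot begin until stage build (finishes hour 8). It runs from hour 8 to 8 + 7 = hour 15.
The lighting rig waits on stage build (finishes hour 8, plus 3-hour gap → hour 11), so it starts at hour 11 and finishes at 11 + 3 = hour 14.
AV cabling has to wait for the lighting rig (finishes hour 14); stage build (finishes hour 8). The latest of these is hour 14, so AV cabling runs hour 14 to 14 + 5 = hour 19.
For registration desk setup: AV cabling (finishes hour 19); the lighting rig (finishes hour 14, plus 1-hour gap → hour 15); stage build (finishes hour 8, plus 1-hour gap → hour 9). Taking the maximum gives a start of hour 19, and it finishes at 19 + 1 = hour 20.
Catering setup waits on registration desk setup (finishes hour 20), so it starts at hour 20 and finishes at 20 + 9 = hour 29.
Final walkthrough needs all of catering setup (finishes hour 29); signage placement (finishes hour 15). That puts its earliest start at hour 29; it finishes at 29 + 8 = hour 37.
All tasks are finished once the last one completes. Finish times: Stage build at 8, The lighting rig at 14, AV cabling at 19, Registration desk setup at 20, Signage placement at 15, Catering setup at 29, Final walkthrough at 37. The latest is hour 37.

37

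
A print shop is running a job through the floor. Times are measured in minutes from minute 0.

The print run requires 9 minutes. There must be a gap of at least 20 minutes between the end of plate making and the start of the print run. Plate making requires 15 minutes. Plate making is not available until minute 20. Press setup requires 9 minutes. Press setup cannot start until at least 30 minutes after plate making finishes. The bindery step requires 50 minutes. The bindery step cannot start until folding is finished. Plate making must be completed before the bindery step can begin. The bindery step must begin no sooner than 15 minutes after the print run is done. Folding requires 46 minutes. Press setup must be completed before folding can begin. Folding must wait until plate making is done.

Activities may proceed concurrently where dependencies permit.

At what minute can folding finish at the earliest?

Plate making cannot begin until its own release at minute 20. It runs from minute 20 to 20 + 15 = minute 35.
Press setup waits on plate making (finishes minute 35, plus 30-minute gap → minute 65), so it starts at minute 65 and finishes at 65 + 9 = minute 74.
Folding needs all of press setup (finishes minute 74); plate making (finishes minute 35). That puts its earliest start at minute 74; it finishes at 74 + 46 = minute 120.

120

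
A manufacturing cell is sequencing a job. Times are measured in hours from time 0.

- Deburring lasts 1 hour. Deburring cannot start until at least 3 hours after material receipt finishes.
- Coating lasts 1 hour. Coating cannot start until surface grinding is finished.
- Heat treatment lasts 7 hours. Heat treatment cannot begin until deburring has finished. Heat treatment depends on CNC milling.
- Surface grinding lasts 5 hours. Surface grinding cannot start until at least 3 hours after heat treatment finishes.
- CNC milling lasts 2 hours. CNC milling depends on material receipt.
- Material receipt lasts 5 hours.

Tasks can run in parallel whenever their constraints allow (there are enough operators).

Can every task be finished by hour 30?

Material receipt has no prerequisites, so it starts at hour 0 and finishes at hour 5.
After material receipt (finishes hour 5), CNC milling can start at hour 5 and finishes at hour 7.
After material receipt (finishes hour 5, plus 3-hour gap → hour 8), deburring can start at hour 8 and finishes at hour 9.
Heat treatment cannot start until deburring (finishes hour 9); CNC milling (finishes hour 7). The controlling bound is hour 9, so heat treatment finishes at 9 + 7 = hour 16.
Surface grinding cannot begin until heat treatment (finishes hour 16, plus 3-hour gap → hour 19). It runs from hour 19 to 19 + 5 = hour 24.
Coating waits on surface grinding (finishes hour 24), so it starts at hour 24 and finishes at 24 + 1 = hour 25.
Every task is finished by hour 25, which is no later than the deadline of 30, so the schedule is feasible.

Yes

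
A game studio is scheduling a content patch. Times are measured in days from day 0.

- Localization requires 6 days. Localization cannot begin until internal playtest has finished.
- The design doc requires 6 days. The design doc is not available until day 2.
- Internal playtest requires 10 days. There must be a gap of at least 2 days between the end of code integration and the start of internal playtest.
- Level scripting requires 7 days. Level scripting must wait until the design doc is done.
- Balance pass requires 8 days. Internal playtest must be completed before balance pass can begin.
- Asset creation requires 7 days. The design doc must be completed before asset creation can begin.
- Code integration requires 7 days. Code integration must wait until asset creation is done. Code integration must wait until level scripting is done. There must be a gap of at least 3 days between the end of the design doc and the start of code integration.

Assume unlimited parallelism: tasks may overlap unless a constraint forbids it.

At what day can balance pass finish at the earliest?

42

After its own release at day 2, the design doc can start at day 2 and finishes at day 8.
Level scripting waits on the design doc (finishes day 8), so it starts at day 8 and finishes at 8 + 7 = day 15.
Asset creation cannot begin until the design doc (finishes day 8). It runs from day 8 to 8 + 7 = day 15.
Code integration needs all of asset creation (finishes day 15); level scripting (finishes day 15); the design doc (finishes day 8, plus 3-day gap → day 11). That puts its earliest start at day 15; it finishes at 15 + 7 = day 22.
Internal playtest waits on code integration (finishes day 22, plus 2-day gap → day 24), so it starts at day 24 and finishes at 24 + 10 = day 34.
Balance pass waits on internal playtest (finishes day 34), so it starts at day 34 and finishes at 34 + 8 = day 42.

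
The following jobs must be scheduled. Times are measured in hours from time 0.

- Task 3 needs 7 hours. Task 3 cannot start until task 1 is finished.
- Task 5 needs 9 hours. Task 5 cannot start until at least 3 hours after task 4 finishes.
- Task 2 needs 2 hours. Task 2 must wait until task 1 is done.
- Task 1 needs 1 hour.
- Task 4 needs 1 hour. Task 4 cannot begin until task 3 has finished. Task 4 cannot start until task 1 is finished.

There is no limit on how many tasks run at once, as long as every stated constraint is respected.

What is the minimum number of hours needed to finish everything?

21

Nothing blocks task 1, so it runs from hour 0 to hour 1.
Task 3 cannot begin until task 1 (finishes hour 1). It runs from hour 1 to 1 + 7 = hour 8.
Task 4 cannot start until task 3 (finishes hour 8); task 1 (finishes hour 1). The controlling bound is hour 8, so task 4 finishes at 8 + 1 = hour 9.
Task 5 waits on task 4 (finishes hour 9, plus 3-hour gap → hour 12), so it starts at hour 12 and finishes at 12 + 9 = hour 21.
Task 2 waits on task 1 (finishes hour 1), so it starts at hour 1 and finishes at 1 + 2 = hour 3.
All tasks are finished once the last one completes. Finish times: Task 1 at 1, Task 2 at 3, Task 3 at 8, Task 4 at 9, Task 5 at 21. The latest is hour 21.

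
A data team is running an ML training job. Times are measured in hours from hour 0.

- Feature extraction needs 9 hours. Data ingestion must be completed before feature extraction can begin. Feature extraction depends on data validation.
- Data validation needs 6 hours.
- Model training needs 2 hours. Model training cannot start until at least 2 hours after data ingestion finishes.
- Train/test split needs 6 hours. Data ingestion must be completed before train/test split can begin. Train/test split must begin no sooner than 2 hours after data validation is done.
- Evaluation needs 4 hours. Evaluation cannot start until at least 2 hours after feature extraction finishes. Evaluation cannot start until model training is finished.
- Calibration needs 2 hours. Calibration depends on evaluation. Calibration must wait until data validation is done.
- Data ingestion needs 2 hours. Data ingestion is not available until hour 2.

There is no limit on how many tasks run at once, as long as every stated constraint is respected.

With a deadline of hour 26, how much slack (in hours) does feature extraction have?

Nothing blocks data validation, so it runs from hour 0 to hour 6.
Data ingestion waits on its own release at hour 2, so it starts at hour 2 and finishes at 2 + 2 = hour 4.
Feature extraction cannot start until data ingestion (finishes hour 4); data validation (finishes hour 6). The controlling bound is hour 6, so feature extraction finishes at 6 + 9 = hour 15.

Working backward from the deadline:
Nothing follows calibration; the deadline of hour 26 is its only limit. It must start by 26 − 2 = hour 24.
Evaluation feeds into calibration (must start by hour 24); so evaluation must finish by hour 24 and therefore start by hour 20.
Since evaluation (must start by hour 20, minus 2-hour gap → hour 18) depends on it, feature extraction must finish by hour 18. Backing off its 9-hour duration gives a latest start of hour 9.
So feature extraction can start as early as hour 6 and as late as hour 9, giving 9 − 6 = 3 hours of slack.

3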